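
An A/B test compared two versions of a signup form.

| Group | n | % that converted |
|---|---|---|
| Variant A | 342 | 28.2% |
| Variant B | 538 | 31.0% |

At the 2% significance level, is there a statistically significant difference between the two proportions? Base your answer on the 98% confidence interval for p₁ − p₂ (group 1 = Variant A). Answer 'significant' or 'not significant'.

not significant

Each SE is √(p̂(1−p̂)/n): √(0.2820·0.7180/342) = 0.02433 and √(0.3100·0.6900/538) = 0.01994.
SE(p̂₁ − p̂₂) = √(SE₁² + SE₂²) = √(0.0005919489 + 0.0003976036) = 0.03146, since the two samples are independent.
At 98% confidence z* = 2.326; margin = 2.326 × 0.03146 = 0.07318.
The difference is 0.2820 − 0.3100 = -0.0280, so the interval is -0.0280 ± 0.07318 = (-0.10118, 0.04518).
The interval (-0.10118, 0.04518) contains 0, so the difference is not significant.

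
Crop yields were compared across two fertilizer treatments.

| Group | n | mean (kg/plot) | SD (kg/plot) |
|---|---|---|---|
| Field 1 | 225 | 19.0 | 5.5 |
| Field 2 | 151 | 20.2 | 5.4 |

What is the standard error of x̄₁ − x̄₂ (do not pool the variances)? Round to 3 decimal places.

Per-group SEs: s₁/√n₁ = 5.5/√225 = 0.3667, s₂/√n₂ = 5.4/√151 = 0.4394.
Unpooled SE of the difference: √(0.13446889 + 0.19307236) = 0.5723.

0.572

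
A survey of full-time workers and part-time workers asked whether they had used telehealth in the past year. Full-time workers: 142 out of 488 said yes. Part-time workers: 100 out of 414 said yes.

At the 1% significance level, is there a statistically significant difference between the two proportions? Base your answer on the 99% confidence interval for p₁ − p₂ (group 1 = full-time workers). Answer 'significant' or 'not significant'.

not significant

p̂₁ = 142/488 = 0.2910 and p̂₂ = 100/414 = 0.2415.
SE₁ = √(p̂₁(1−p̂₁)/n₁) = √(0.2910·0.7090/488) = 0.02056; SE₂ = √(0.2415·0.7585/414) = 0.02103.
Independent samples: SE of the difference = √(SE₁² + SE₂²) = √(0.0004227136 + 0.0004422609) = 0.02941.
z* for 99% confidence is 2.576, so the margin of error is 2.576 × 0.02941 = 0.07576.
Point estimate p̂₁ − p̂₂ = 0.2910 − 0.2415 = 0.0495.
0.0495 ± 0.07576 → (-0.02626, 0.12526).
The interval (-0.02626, 0.12526) contains 0, so the difference is not significant.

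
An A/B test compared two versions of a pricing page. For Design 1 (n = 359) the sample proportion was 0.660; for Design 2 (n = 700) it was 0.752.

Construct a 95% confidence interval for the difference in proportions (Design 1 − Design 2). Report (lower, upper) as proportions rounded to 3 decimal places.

SE₁ = √(p̂₁(1−p̂₁)/n₁) = √(0.6600·0.3400/359) = 0.02500; SE₂ = √(0.7520·0.2480/700) = 0.01632.
Independent samples: SE of the difference = √(SE₁² + SE₂²) = √(0.000625 + 0.0002663424) = 0.02986.
z* for 95% confidence is 1.960, so the margin of error is 1.960 × 0.02986 = 0.05853.
Point estimate p̂₁ − p̂₂ = 0.6600 − 0.7520 = -0.0920.
-0.0920 ± 0.05853 → (-0.151, -0.033).

(-0.151, -0.033)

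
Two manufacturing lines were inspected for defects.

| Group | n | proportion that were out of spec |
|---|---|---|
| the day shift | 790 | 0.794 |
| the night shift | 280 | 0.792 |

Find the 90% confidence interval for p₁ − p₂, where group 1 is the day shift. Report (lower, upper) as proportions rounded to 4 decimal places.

The two standard errors are √(0.7940×0.2060/790) = 0.01439 and √(0.7920×0.2080/280) = 0.02426.
Because the samples are independent, SE_diff = √(0.01439² + 0.02426²) = 0.02821.
Using z* = 1.645 for 90%, ME = 1.645 × 0.02821 = 0.04641.
p̂₁ − p̂₂ = 0.0020; interval 0.0020 ± 0.04641 gives (-0.0444, 0.0484).

(-0.0444, 0.0484)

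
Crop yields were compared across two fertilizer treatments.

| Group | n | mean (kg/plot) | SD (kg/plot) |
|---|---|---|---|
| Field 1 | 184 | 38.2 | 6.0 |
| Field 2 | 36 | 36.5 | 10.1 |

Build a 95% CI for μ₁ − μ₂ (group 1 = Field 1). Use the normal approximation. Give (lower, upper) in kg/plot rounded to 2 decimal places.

(-1.71, 5.11)

Standard errors of each mean: 6.0/√184 = 0.4423 and 10.1/√36 = 1.6833.
SE(x̄₁ − x̄₂) = √(0.4423² + 1.6833²) = 1.7404 for independent samples with unequal variances.
With z* = 1.960, the margin is 1.960 × 1.7404 = 3.4112.
x̄₁ − x̄₂ = 38.2 − 36.5 = 1.7000; the interval is 1.7000 ± 3.4112 = (-1.71, 5.11).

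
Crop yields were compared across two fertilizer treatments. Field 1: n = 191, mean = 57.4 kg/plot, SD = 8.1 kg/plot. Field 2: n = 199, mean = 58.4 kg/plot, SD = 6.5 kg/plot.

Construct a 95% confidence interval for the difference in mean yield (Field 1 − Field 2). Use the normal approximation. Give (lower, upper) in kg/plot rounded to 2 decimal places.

(-2.46, 0.46)

Standard errors of each mean: 8.1/√191 = 0.5861 and 6.5/√199 = 0.4608.
SE(x̄₁ − x̄₂) = √(0.5861² + 0.4608²) = 0.7456 for independent samples with unequal variances.
With z* = 1.960, the margin is 1.960 × 0.7456 = 1.4614.
x̄₁ − x̄₂ = 57.4 − 58.4 = -1.0000; the interval is -1.0000 ± 1.4614 = (-2.46, 0.46).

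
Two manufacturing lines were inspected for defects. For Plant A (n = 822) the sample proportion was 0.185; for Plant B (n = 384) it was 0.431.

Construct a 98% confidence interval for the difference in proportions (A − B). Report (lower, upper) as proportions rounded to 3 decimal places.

SE₁ = √(p̂₁(1−p̂₁)/n₁) = √(0.1850·0.8150/822) = 0.01354; SE₂ = √(0.4310·0.5690/384) = 0.02527.
Independent samples: SE of the difference = √(SE₁² + SE₂²) = √(0.0001833316 + 0.0006385729) = 0.02867.
z* for 98% confidence is 2.326, so the margin of error is 2.326 × 0.02867 = 0.06669.
Point estimate p̂₁ − p̂₂ = 0.1850 − 0.4310 = -0.2460.
-0.2460 ± 0.06669 → (-0.313, -0.179).

(-0.313, -0.179)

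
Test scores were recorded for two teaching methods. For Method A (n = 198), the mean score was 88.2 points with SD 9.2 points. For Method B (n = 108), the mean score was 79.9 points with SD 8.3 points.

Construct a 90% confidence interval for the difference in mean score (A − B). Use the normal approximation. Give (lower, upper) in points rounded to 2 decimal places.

Standard errors of each mean: 9.2/√198 = 0.6538 and 8.3/√108 = 0.7987.
SE(x̄₁ − x̄₂) = √(0.6538² + 0.7987²) = 1.0322 for independent samples with unequal variances.
With z* = 1.645, the margin is 1.645 × 1.0322 = 1.6980.
x̄₁ − x̄₂ = 88.2 − 79.9 = 8.3000; the interval is 8.3000 ± 1.6980 = (6.60, 10.00).

(6.60, 10.00)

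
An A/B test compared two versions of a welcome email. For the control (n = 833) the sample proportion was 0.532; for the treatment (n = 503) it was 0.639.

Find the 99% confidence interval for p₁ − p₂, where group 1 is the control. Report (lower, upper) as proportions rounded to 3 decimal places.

SE₁ = √(p̂₁(1−p̂₁)/n₁) = √(0.5320·0.4680/833) = 0.01729; SE₂ = √(0.6390·0.3610/503) = 0.02142.
Independent samples: SE of the difference = √(SE₁² + SE₂²) = √(0.0002989441 + 0.0004588164) = 0.02753.
z* for 99% confidence is 2.576, so the margin of error is 2.576 × 0.02753 = 0.07092.
Point estimate p̂₁ − p̂₂ = 0.5320 − 0.6390 = -0.1070.
-0.1070 ± 0.07092 → (-0.178, -0.036).

(-0.178, -0.036)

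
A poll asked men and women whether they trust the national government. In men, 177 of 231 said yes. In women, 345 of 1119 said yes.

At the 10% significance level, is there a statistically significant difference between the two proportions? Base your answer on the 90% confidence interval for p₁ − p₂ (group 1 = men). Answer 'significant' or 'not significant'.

p̂₁ = 177/231 = 0.7662 and p̂₂ = 345/1119 = 0.3083.
SE₁ = √(p̂₁(1−p̂₁)/n₁) = √(0.7662·0.2338/231) = 0.02785; SE₂ = √(0.3083·0.6917/1119) = 0.01380.
Independent samples: SE of the difference = √(SE₁² + SE₂²) = √(0.0007756225 + 0.00019044) = 0.03108.
z* for 90% confidence is 1.645, so the margin of error is 1.645 × 0.03108 = 0.05113.
Point estimate p̂₁ − p̂₂ = 0.7662 − 0.3083 = 0.4579.
0.4579 ± 0.05113 → (0.40677, 0.50903).
The interval (0.40677, 0.50903) does not contain 0, so the difference is significant.

significant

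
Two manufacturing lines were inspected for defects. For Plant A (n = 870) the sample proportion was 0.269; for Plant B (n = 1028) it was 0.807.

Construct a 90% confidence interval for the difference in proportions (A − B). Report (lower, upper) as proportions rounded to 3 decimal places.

The two standard errors are √(0.2690×0.7310/870) = 0.01503 and √(0.8070×0.1930/1028) = 0.01231.
Because the samples are independent, SE_diff = √(0.01503² + 0.01231²) = 0.01943.
Using z* = 1.645 for 90%, ME = 1.645 × 0.01943 = 0.03196.
p̂₁ − p̂₂ = -0.5380; interval -0.5380 ± 0.03196 gives (-0.570, -0.506).

(-0.570, -0.506)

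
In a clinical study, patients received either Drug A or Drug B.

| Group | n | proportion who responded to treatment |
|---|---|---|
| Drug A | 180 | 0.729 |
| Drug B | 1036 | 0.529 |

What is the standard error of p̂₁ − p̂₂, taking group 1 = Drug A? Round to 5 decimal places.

SE₁ = √(p̂₁(1−p̂₁)/n₁) = √(0.7290·0.2710/180) = 0.03313; SE₂ = √(0.5290·0.4710/1036) = 0.01551.
Independent samples: SE of the difference = √(SE₁² + SE₂²) = √(0.0010975969 + 0.0002405601) = 0.03658.

0.03658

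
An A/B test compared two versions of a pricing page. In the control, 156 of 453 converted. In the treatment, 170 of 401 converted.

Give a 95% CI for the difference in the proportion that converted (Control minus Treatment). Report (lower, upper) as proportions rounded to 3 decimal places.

Sample proportions: 156/453 = 0.3444, 170/401 = 0.4239.
Each SE is √(p̂(1−p̂)/n): √(0.3444·0.6556/453) = 0.02233 and √(0.4239·0.5761/401) = 0.02468.
SE(p̂₁ − p̂₂) = √(SE₁² + SE₂²) = √(0.0004986289 + 0.0006091024) = 0.03328, since the two samples are independent.
At 95% confidence z* = 1.960; margin = 1.960 × 0.03328 = 0.06523.
The difference is 0.3444 − 0.4239 = -0.0795, so the interval is -0.0795 ± 0.06523 = (-0.145, -0.014).

(-0.145, -0.014)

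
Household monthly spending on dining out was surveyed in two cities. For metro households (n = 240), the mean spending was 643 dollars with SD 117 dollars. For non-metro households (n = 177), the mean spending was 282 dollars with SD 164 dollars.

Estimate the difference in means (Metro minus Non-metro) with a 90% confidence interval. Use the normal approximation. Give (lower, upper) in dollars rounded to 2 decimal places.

Per-group SEs: s₁/√n₁ = 117/√240 = 7.5523, s₂/√n₂ = 164/√177 = 12.3270.
Unpooled SE of the difference: √(57.03723529 + 151.954929) = 14.4566.
Margin of error = z* · SE = 1.645 × 14.4566 = 23.7811.
x̄₁ − x̄₂ = 643 − 282 = 361.0000.
CI: 361.0000 ± 23.7811 = (337.22, 384.78).

(337.22, 384.78)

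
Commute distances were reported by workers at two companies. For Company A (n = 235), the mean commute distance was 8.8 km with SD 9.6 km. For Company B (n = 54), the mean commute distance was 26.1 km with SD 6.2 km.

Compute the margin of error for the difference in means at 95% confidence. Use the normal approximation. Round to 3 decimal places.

2.059

Per-group SEs: s₁/√n₁ = 9.6/√235 = 0.6262, s₂/√n₂ = 6.2/√54 = 0.8437.
Unpooled SE of the difference: √(0.39212644 + 0.71182969) = 1.0507.
Margin of error = z* · SE = 1.960 × 1.0507 = 2.0594.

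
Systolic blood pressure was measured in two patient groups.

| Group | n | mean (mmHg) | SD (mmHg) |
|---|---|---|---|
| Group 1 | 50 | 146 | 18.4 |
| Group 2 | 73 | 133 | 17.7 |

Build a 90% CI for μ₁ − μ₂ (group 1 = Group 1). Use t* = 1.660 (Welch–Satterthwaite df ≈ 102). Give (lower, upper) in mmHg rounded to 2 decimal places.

Standard errors of each mean: 18.4/√50 = 2.6022 and 17.7/√73 = 2.0716.
SE(x̄₁ − x̄₂) = √(2.6022² + 2.0716²) = 3.3261 for independent samples with unequal variances.
With t* = 1.660, the margin is 1.660 × 3.3261 = 5.5213.
x̄₁ − x̄₂ = 146 − 133 = 13.0000; the interval is 13.0000 ± 5.5213 = (7.48, 18.52).

(7.48, 18.52)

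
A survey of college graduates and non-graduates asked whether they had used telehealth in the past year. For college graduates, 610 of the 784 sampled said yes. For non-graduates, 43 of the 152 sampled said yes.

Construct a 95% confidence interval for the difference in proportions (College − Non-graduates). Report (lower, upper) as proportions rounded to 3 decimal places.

p̂₁ = 610/784 = 0.7781 and p̂₂ = 43/152 = 0.2829.
SE₁ = √(p̂₁(1−p̂₁)/n₁) = √(0.7781·0.2219/784) = 0.01484; SE₂ = √(0.2829·0.7171/152) = 0.03653.
Independent samples: SE of the difference = √(SE₁² + SE₂²) = √(0.0002202256 + 0.0013344409) = 0.03943.
z* for 95% confidence is 1.960, so the margin of error is 1.960 × 0.03943 = 0.07728.
Point estimate p̂₁ − p̂₂ = 0.7781 − 0.2829 = 0.4952.
0.4952 ± 0.07728 → (0.418, 0.572).

(0.418, 0.572)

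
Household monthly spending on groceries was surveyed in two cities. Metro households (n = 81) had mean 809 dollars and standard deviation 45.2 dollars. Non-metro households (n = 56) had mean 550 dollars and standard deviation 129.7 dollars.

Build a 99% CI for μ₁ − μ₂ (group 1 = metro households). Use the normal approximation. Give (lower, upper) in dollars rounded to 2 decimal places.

Per-group SEs: s₁/√n₁ = 45.2/√81 = 5.0222, s₂/√n₂ = 129.7/√56 = 17.3319.
Unpooled SE of the difference: √(25.22249284 + 300.39475761) = 18.0449.
Margin of error = z* · SE = 2.576 × 18.0449 = 46.4837.
x̄₁ − x̄₂ = 809 − 550 = 259.0000.
CI: 259.0000 ± 46.4837 = (212.52, 305.48).

(212.52, 305.48)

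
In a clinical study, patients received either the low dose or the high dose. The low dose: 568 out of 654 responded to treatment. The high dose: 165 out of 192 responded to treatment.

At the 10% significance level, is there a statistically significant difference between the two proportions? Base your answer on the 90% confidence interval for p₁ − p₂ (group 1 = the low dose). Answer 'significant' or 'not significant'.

not significant

First, p̂₁ = 568/654 = 0.8685; p̂₂ = 165/192 = 0.8594.
The two standard errors are √(0.8685×0.1315/654) = 0.01321 and √(0.8594×0.1406/192) = 0.02509.
Because the samples are independent, SE_diff = √(0.01321² + 0.02509²) = 0.02836.
Using z* = 1.645 for 90%, ME = 1.645 × 0.02836 = 0.04665.
p̂₁ − p̂₂ = 0.0091; interval 0.0091 ± 0.04665 gives (-0.03755, 0.05575).
The interval (-0.03755, 0.05575) contains 0, so the difference is not significant.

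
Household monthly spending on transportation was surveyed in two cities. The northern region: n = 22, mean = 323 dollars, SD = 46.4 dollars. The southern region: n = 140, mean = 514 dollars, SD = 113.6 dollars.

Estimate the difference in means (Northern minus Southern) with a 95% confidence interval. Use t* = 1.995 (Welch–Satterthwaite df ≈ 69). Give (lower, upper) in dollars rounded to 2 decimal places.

(-218.50, -163.50)

SE₁ = s₁/√n₁ = 46.4/√22 = 9.8925; SE₂ = 113.6/√140 = 9.6010.
Independent samples, unequal variances: SE_diff = √(SE₁² + SE₂²) = √(97.86155625 + 92.179201) = 13.7855.
t* = 1.995, so margin of error = 1.995 × 13.7855 = 27.5021.
Difference in means = 323 − 514 = -191.0000.
-191.0000 ± 27.5021 → (-218.50, -163.50).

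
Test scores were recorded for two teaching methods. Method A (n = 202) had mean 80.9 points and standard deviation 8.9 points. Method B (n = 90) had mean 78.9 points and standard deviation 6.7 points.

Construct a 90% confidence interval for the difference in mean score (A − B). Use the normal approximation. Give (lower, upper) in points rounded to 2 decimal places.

Standard errors of each mean: 8.9/√202 = 0.6262 and 6.7/√90 = 0.7062.
SE(x̄₁ − x̄₂) = √(0.6262² + 0.7062²) = 0.9438 for independent samples with unequal variances.
With z* = 1.645, the margin is 1.645 × 0.9438 = 1.5526.
x̄₁ − x̄₂ = 80.9 − 78.9 = 2.0000; the interval is 2.0000 ± 1.5526 = (0.45, 3.55).

(0.45, 3.55)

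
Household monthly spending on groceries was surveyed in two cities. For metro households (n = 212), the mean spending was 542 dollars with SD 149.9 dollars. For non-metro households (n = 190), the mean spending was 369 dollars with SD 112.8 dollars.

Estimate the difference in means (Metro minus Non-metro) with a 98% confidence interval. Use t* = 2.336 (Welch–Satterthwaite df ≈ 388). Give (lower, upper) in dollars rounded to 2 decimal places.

Standard errors of each mean: 149.9/√212 = 10.2952 and 112.8/√190 = 8.1834.
SE(x̄₁ − x̄₂) = √(10.2952² + 8.1834²) = 13.1514 for independent samples with unequal variances.
With t* = 2.336, the margin is 2.336 × 13.1514 = 30.7217.
x̄₁ − x̄₂ = 542 − 369 = 173.0000; the interval is 173.0000 ± 30.7217 = (142.28, 203.72).

(142.28, 203.72)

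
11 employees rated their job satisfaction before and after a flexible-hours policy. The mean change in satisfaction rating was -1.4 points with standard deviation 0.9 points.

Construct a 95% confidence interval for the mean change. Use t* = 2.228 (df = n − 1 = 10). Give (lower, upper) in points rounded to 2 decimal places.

(-2.00, -0.80)

This is a matched-pairs design, so SE = s_d/√n = 0.9/√11 = 0.2714.
Margin = 2.228 × 0.2714 = 0.6047; the interval is -1.4 ± 0.6047 = (-2.00, -0.80).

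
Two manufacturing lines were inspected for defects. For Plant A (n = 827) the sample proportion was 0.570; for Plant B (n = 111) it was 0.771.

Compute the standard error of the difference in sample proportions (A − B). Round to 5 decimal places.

0.04344

Each SE is √(p̂(1−p̂)/n): √(0.5700·0.4300/827) = 0.01722 and √(0.7710·0.2290/111) = 0.03988.
SE(p̂₁ − p̂₂) = √(SE₁² + SE₂²) = √(0.0002965284 + 0.0015904144) = 0.04344, since the two samples are independent.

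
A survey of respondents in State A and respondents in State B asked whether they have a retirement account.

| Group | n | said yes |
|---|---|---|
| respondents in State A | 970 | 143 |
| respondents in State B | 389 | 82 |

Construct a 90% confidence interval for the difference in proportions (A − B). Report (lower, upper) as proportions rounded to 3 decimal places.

First, p̂₁ = 143/970 = 0.1474; p̂₂ = 82/389 = 0.2108.
The two standard errors are √(0.1474×0.8526/970) = 0.01138 and √(0.2108×0.7892/389) = 0.02068.
Because the samples are independent, SE_diff = √(0.01138² + 0.02068²) = 0.02360.
Using z* = 1.645 for 90%, ME = 1.645 × 0.02360 = 0.03882.
p̂₁ − p̂₂ = -0.0634; interval -0.0634 ± 0.03882 gives (-0.102, -0.025).

(-0.102, -0.025)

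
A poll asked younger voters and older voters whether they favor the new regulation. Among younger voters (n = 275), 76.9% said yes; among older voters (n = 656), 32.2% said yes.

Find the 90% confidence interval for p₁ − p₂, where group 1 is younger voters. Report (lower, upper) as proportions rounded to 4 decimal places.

Each SE is √(p̂(1−p̂)/n): √(0.7690·0.2310/275) = 0.02542 and √(0.3220·0.6780/656) = 0.01824.
SE(p̂₁ − p̂₂) = √(SE₁² + SE₂²) = √(0.0006461764 + 0.0003326976) = 0.03129, since the two samples are independent.
At 90% confidence z* = 1.645; margin = 1.645 × 0.03129 = 0.05147.
The difference is 0.7690 − 0.3220 = 0.4470, so the interval is 0.4470 ± 0.05147 = (0.3955, 0.4985).

(0.3955, 0.4985)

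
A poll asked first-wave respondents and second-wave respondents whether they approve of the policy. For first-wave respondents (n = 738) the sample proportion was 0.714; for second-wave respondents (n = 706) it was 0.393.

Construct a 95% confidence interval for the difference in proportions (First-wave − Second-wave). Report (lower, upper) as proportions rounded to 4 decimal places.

(0.2724, 0.3696)

The two standard errors are √(0.7140×0.2860/738) = 0.01663 and √(0.3930×0.6070/706) = 0.01838.
Because the samples are independent, SE_diff = √(0.01663² + 0.01838²) = 0.02479.
Using z* = 1.960 for 95%, ME = 1.960 × 0.02479 = 0.04859.
p̂₁ − p̂₂ = 0.3210; interval 0.3210 ± 0.04859 gives (0.2724, 0.3696).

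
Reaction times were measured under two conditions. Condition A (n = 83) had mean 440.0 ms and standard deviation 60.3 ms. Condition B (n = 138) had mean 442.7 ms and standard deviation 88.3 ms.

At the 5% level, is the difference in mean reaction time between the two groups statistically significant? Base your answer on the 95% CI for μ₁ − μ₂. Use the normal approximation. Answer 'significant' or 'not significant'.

not significant

Standard errors of each mean: 60.3/√83 = 6.6188 and 88.3/√138 = 7.5166.
SE(x̄₁ − x̄₂) = √(6.6188² + 7.5166²) = 10.0154 for independent samples with unequal variances.
With z* = 1.960, the margin is 1.960 × 10.0154 = 19.6302.
x̄₁ − x̄₂ = 440.0 − 442.7 = -2.7000; the interval is -2.7000 ± 19.6302 = (-22.3302, 16.9302).
The interval (-22.3302, 16.9302) contains 0, so the difference is not significant.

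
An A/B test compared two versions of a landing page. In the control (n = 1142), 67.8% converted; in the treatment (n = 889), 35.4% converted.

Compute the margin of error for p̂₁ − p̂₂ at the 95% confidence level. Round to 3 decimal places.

0.042

Each SE is √(p̂(1−p̂)/n): √(0.6780·0.3220/1142) = 0.01383 and √(0.3540·0.6460/889) = 0.01604.
SE(p̂₁ − p̂₂) = √(SE₁² + SE₂²) = √(0.0001912689 + 0.0002572816) = 0.02118, since the two samples are independent.
At 95% confidence z* = 1.960; margin = 1.960 × 0.02118 = 0.04151.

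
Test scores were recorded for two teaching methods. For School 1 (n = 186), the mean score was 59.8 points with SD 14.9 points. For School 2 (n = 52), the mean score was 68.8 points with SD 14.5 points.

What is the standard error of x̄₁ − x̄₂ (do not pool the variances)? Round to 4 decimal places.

2.2884

SE₁ = s₁/√n₁ = 14.9/√186 = 1.0925; SE₂ = 14.5/√52 = 2.0108.
Independent samples, unequal variances: SE_diff = √(SE₁² + SE₂²) = √(1.19355625 + 4.04331664) = 2.2884.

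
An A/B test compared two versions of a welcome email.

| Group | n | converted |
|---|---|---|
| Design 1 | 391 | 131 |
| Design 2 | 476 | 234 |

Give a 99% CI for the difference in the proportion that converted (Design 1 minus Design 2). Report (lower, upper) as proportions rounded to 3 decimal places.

Sample proportions: 131/391 = 0.3350, 234/476 = 0.4916.
Each SE is √(p̂(1−p̂)/n): √(0.3350·0.6650/391) = 0.02387 and √(0.4916·0.5084/476) = 0.02291.
SE(p̂₁ − p̂₂) = √(SE₁² + SE₂²) = √(0.0005697769 + 0.0005248681) = 0.03309, since the two samples are independent.
At 99% confidence z* = 2.576; margin = 2.576 × 0.03309 = 0.08524.
The difference is 0.3350 − 0.4916 = -0.1566, so the interval is -0.1566 ± 0.08524 = (-0.242, -0.071).

(-0.242, -0.071)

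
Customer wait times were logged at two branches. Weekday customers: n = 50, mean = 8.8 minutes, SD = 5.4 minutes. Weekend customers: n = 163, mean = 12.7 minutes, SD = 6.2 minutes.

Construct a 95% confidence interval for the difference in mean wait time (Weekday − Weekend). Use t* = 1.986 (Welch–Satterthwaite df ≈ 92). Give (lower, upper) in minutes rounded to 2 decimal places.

(-5.70, -2.10)

Standard errors of each mean: 5.4/√50 = 0.7637 and 6.2/√163 = 0.4856.
SE(x̄₁ − x̄₂) = √(0.7637² + 0.4856²) = 0.9050 for independent samples with unequal variances.
With t* = 1.986, the margin is 1.986 × 0.9050 = 1.7973.
x̄₁ − x̄₂ = 8.8 − 12.7 = -3.9000; the interval is -3.9000 ± 1.7973 = (-5.70, -2.10).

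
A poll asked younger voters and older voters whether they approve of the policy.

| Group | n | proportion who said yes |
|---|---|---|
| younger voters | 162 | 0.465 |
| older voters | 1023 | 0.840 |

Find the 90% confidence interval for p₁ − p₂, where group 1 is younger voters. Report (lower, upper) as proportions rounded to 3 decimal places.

(-0.442, -0.308)

SE₁ = √(p̂₁(1−p̂₁)/n₁) = √(0.4650·0.5350/162) = 0.03919; SE₂ = √(0.8400·0.1600/1023) = 0.01146.
Independent samples: SE of the difference = √(SE₁² + SE₂²) = √(0.0015358561 + 0.0001313316) = 0.04083.
z* for 90% confidence is 1.645, so the margin of error is 1.645 × 0.04083 = 0.06717.
Point estimate p̂₁ − p̂₂ = 0.4650 − 0.8400 = -0.3750.
-0.3750 ± 0.06717 → (-0.442, -0.308).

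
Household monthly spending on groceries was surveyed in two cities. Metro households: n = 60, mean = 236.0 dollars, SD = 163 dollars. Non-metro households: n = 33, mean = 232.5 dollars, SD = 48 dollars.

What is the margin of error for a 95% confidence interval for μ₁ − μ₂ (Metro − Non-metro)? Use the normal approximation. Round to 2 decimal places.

Per-group SEs: s₁/√n₁ = 163/√60 = 21.0432, s₂/√n₂ = 48/√33 = 8.3557.
Unpooled SE of the difference: √(442.81626624 + 69.81772249) = 22.6414.
Margin of error = z* · SE = 1.960 × 22.6414 = 44.3771.

44.38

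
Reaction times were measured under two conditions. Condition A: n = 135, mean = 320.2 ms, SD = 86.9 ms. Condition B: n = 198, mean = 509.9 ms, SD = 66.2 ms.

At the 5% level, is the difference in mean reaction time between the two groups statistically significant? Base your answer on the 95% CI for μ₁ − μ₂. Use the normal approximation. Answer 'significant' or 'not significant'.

significant

Per-group SEs: s₁/√n₁ = 86.9/√135 = 7.4792, s₂/√n₂ = 66.2/√198 = 4.7046.
Unpooled SE of the difference: √(55.93843264 + 22.13326116) = 8.8358.
Margin of error = z* · SE = 1.960 × 8.8358 = 17.3182.
x̄₁ − x̄₂ = 320.2 − 509.9 = -189.7000.
CI: -189.7000 ± 17.3182 = (-207.0182, -172.3818).
The interval (-207.0182, -172.3818) does not contain 0, so the difference is significant.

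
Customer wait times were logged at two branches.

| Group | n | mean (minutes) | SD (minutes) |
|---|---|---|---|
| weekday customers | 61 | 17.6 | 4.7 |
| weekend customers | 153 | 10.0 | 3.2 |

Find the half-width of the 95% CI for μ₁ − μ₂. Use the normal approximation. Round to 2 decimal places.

1.28

Per-group SEs: s₁/√n₁ = 4.7/√61 = 0.6018, s₂/√n₂ = 3.2/√153 = 0.2587.
Unpooled SE of the difference: √(0.36216324 + 0.06692569) = 0.6550.
Margin of error = z* · SE = 1.960 × 0.6550 = 1.2838.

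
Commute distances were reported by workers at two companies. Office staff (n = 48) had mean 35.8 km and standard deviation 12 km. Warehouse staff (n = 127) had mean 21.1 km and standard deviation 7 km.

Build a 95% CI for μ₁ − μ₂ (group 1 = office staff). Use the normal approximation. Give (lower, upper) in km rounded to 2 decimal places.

Standard errors of each mean: 12/√48 = 1.7321 and 7/√127 = 0.6211.
SE(x̄₁ − x̄₂) = √(1.7321² + 0.6211²) = 1.8401 for independent samples with unequal variances.
With z* = 1.960, the margin is 1.960 × 1.8401 = 3.6066.
x̄₁ − x̄₂ = 35.8 − 21.1 = 14.7000; the interval is 14.7000 ± 3.6066 = (11.09, 18.31).

(11.09, 18.31)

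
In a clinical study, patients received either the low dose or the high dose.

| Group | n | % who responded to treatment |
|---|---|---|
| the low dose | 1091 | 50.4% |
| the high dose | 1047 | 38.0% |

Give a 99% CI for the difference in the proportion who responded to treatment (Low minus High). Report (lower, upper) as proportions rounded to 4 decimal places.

(0.0691, 0.1789)

Each SE is √(p̂(1−p̂)/n): √(0.5040·0.4960/1091) = 0.01514 and √(0.3800·0.6200/1047) = 0.01500.
SE(p̂₁ − p̂₂) = √(SE₁² + SE₂²) = √(0.0002292196 + 0.000225) = 0.02131, since the two samples are independent.
At 99% confidence z* = 2.576; margin = 2.576 × 0.02131 = 0.05489.
The difference is 0.5040 − 0.3800 = 0.1240, so the interval is 0.1240 ± 0.05489 = (0.0691, 0.1789).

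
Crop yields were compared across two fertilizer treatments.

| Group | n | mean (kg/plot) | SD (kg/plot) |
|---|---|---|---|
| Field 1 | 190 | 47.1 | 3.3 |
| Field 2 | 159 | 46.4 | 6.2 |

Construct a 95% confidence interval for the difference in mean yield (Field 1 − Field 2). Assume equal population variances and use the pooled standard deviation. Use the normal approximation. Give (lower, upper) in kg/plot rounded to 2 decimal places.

(-0.32, 1.72)

s_p = √[((n₁−1)s₁² + (n₂−1)s₂²)/(n₁+n₂−2)] = √[(189·3.3² + 158·6.2²)/347] = 4.8409.
SE = 4.8409·√(1/190 + 1/159) = 0.5203.
With z* = 1.960, margin = 1.960 × 0.5203 = 1.0198.
x̄₁ − x̄₂ = 47.1 − 46.4 = 0.7000; interval 0.7000 ± 1.0198 = (-0.32, 1.72).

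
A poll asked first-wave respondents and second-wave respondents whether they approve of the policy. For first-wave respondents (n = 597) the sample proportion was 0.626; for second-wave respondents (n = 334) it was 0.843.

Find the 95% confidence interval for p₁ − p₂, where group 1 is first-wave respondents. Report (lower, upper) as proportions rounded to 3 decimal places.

(-0.272, -0.162)

Each SE is √(p̂(1−p̂)/n): √(0.6260·0.3740/597) = 0.01980 and √(0.8430·0.1570/334) = 0.01991.
SE(p̂₁ − p̂₂) = √(SE₁² + SE₂²) = √(0.00039204 + 0.0003964081) = 0.02808, since the two samples are independent.
At 95% confidence z* = 1.960; margin = 1.960 × 0.02808 = 0.05504.
The difference is 0.6260 − 0.8430 = -0.2170, so the interval is -0.2170 ± 0.05504 = (-0.272, -0.162).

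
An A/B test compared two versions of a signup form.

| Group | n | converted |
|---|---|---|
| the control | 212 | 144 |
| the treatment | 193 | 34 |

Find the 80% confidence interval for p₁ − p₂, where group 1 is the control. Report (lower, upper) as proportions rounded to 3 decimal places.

Sample proportions: 144/212 = 0.6792, 34/193 = 0.1762.
Each SE is √(p̂(1−p̂)/n): √(0.6792·0.3208/212) = 0.03206 and √(0.1762·0.8238/193) = 0.02742.
SE(p̂₁ − p̂₂) = √(SE₁² + SE₂²) = √(0.0010278436 + 0.0007518564) = 0.04219, since the two samples are independent.
At 80% confidence z* = 1.282; margin = 1.282 × 0.04219 = 0.05409.
The difference is 0.6792 − 0.1762 = 0.5030, so the interval is 0.5030 ± 0.05409 = (0.449, 0.557).

(0.449, 0.557)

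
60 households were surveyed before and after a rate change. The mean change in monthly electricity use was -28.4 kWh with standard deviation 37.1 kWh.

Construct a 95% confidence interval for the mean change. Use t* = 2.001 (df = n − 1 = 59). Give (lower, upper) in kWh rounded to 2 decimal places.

Paired design: SE = s_d/√n = 37.1/√60 = 4.7896.
t* = 2.001; margin of error = 2.001 × 4.7896 = 9.5840.
-28.4 ± 9.5840 → (-37.98, -18.82).

(-37.98, -18.82)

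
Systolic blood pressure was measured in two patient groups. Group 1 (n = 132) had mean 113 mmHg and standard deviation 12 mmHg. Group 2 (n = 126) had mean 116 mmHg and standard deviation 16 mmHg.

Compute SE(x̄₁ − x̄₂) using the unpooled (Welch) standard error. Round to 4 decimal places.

Per-group SEs: s₁/√n₁ = 12/√132 = 1.0445, s₂/√n₂ = 16/√126 = 1.4254.
Unpooled SE of the difference: √(1.09098025 + 2.03176516) = 1.7671.

1.7671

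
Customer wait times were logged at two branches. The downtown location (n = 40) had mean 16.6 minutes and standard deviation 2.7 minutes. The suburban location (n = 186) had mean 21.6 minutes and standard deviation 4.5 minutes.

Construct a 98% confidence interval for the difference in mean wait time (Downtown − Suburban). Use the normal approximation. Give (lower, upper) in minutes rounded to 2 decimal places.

SE₁ = s₁/√n₁ = 2.7/√40 = 0.4269; SE₂ = 4.5/√186 = 0.3300.
Independent samples, unequal variances: SE_diff = √(SE₁² + SE₂²) = √(0.18224361 + 0.1089) = 0.5396.
z* = 2.326, so margin of error = 2.326 × 0.5396 = 1.2551.
Difference in means = 16.6 − 21.6 = -5.0000.
-5.0000 ± 1.2551 → (-6.26, -3.74).

(-6.26, -3.74)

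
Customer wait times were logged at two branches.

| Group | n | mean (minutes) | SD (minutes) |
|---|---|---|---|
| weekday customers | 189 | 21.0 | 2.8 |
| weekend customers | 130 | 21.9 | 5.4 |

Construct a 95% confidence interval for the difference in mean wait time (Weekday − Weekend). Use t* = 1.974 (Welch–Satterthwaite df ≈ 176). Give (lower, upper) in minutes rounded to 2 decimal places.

SE₁ = s₁/√n₁ = 2.8/√189 = 0.2037; SE₂ = 5.4/√130 = 0.4736.
Independent samples, unequal variances: SE_diff = √(SE₁² + SE₂²) = √(0.04149369 + 0.22429696) = 0.5155.
t* = 1.974, so margin of error = 1.974 × 0.5155 = 1.0176.
Difference in means = 21.0 − 21.9 = -0.9000.
-0.9000 ± 1.0176 → (-1.92, 0.12).

(-1.92, 0.12)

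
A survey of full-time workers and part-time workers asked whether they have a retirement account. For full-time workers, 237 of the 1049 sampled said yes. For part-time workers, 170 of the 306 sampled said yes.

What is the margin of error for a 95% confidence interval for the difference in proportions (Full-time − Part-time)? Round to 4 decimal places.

First, p̂₁ = 237/1049 = 0.2259; p̂₂ = 170/306 = 0.5556.
The two standard errors are √(0.2259×0.7741/1049) = 0.01291 and √(0.5556×0.4444/306) = 0.02841.
Because the samples are independent, SE_diff = √(0.01291² + 0.02841²) = 0.03121.
Using z* = 1.960 for 95%, ME = 1.960 × 0.03121 = 0.06117.

0.0612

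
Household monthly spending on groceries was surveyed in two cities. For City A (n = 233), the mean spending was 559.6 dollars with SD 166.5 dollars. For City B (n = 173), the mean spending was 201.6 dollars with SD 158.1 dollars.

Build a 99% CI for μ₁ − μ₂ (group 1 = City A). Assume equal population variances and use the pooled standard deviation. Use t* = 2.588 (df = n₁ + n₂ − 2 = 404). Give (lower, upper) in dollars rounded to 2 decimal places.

(315.67, 400.33)

s_p = √[((n₁−1)s₁² + (n₂−1)s₂²)/(n₁+n₂−2)] = √[(232·166.5² + 172·158.1²)/404] = 162.9767.
SE = 162.9767·√(1/233 + 1/173) = 16.3564.
With t* = 2.588, margin = 2.588 × 16.3564 = 42.3304.
x̄₁ − x̄₂ = 559.6 − 201.6 = 358.0000; interval 358.0000 ± 42.3304 = (315.67, 400.33).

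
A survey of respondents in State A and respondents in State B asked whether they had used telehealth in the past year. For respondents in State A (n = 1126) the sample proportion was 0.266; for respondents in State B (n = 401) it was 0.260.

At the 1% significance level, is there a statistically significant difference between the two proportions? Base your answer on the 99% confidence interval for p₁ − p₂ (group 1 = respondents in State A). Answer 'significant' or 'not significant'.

Each SE is √(p̂(1−p̂)/n): √(0.2660·0.7340/1126) = 0.01317 and √(0.2600·0.7400/401) = 0.02190.
SE(p̂₁ − p̂₂) = √(SE₁² + SE₂²) = √(0.0001734489 + 0.00047961) = 0.02556, since the two samples are independent.
At 99% confidence z* = 2.576; margin = 2.576 × 0.02556 = 0.06584.
The difference is 0.2660 − 0.2600 = 0.0060, so the interval is 0.0060 ± 0.06584 = (-0.05984, 0.07184).
The interval (-0.05984, 0.07184) contains 0, so the difference is not significant.

not significant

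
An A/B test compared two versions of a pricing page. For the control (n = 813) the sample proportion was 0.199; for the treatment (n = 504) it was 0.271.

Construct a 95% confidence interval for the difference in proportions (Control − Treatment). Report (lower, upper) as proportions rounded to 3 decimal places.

(-0.120, -0.024)

The two standard errors are √(0.1990×0.8010/813) = 0.01400 and √(0.2710×0.7290/504) = 0.01980.
Because the samples are independent, SE_diff = √(0.01400² + 0.01980²) = 0.02425.
Using z* = 1.960 for 95%, ME = 1.960 × 0.02425 = 0.04753.
p̂₁ − p̂₂ = -0.0720; interval -0.0720 ± 0.04753 gives (-0.120, -0.024).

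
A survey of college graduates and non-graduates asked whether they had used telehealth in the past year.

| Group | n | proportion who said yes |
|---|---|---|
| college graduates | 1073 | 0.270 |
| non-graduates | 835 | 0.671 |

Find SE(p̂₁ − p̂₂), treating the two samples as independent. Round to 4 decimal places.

Each SE is √(p̂(1−p̂)/n): √(0.2700·0.7300/1073) = 0.01355 and √(0.6710·0.3290/835) = 0.01626.
SE(p̂₁ − p̂₂) = √(SE₁² + SE₂²) = √(0.0001836025 + 0.0002643876) = 0.02117, since the two samples are independent.

0.0212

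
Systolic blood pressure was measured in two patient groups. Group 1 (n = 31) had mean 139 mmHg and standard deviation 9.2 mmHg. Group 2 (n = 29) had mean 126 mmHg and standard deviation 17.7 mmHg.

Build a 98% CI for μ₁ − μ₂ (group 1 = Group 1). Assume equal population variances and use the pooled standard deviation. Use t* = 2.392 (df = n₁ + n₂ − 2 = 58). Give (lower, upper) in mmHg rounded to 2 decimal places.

Pooled variance s_p² = [30·9.2² + 28·17.7²] / (31+29−2) = 195.0228, so s_p = 13.9651.
SE_diff = s_p·√(1/n₁ + 1/n₂) = 13.9651·√(1/31 + 1/29) = 3.6078.
t* = 2.392; margin = 2.392 × 3.6078 = 8.6299.
Difference = 139 − 126 = 13.0000.
13.0000 ± 8.6299 → (4.37, 21.63).

(4.37, 21.63)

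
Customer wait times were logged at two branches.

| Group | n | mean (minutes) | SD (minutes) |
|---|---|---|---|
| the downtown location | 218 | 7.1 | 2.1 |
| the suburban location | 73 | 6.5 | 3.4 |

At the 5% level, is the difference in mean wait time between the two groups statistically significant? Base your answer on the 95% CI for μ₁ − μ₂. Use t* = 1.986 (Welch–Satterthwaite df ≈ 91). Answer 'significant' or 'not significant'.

Standard errors of each mean: 2.1/√218 = 0.1422 and 3.4/√73 = 0.3979.
SE(x̄₁ − x̄₂) = √(0.1422² + 0.3979²) = 0.4225 for independent samples with unequal variances.
With t* = 1.986, the margin is 1.986 × 0.4225 = 0.8391.
x̄₁ − x̄₂ = 7.1 − 6.5 = 0.6000; the interval is 0.6000 ± 0.8391 = (-0.2391, 1.4391).
The interval (-0.2391, 1.4391) contains 0, so the difference is not significant.

not significant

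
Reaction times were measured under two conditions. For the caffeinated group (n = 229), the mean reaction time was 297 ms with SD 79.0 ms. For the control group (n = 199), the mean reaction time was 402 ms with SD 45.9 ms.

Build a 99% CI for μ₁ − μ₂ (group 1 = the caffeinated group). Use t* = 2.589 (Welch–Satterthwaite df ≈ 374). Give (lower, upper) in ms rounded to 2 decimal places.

Standard errors of each mean: 79.0/√229 = 5.2205 and 45.9/√199 = 3.2538.
SE(x̄₁ − x̄₂) = √(5.2205² + 3.2538²) = 6.1515 for independent samples with unequal variances.
With t* = 2.589, the margin is 2.589 × 6.1515 = 15.9262.
x̄₁ − x̄₂ = 297 − 402 = -105.0000; the interval is -105.0000 ± 15.9262 = (-120.93, -89.07).

(-120.93, -89.07)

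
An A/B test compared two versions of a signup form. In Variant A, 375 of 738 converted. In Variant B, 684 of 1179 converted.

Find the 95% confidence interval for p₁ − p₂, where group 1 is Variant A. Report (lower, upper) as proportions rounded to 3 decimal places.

(-0.118, -0.026)

Sample proportions: 375/738 = 0.5081, 684/1179 = 0.5802.
Each SE is √(p̂(1−p̂)/n): √(0.5081·0.4919/738) = 0.01840 and √(0.5802·0.4198/1179) = 0.01437.
SE(p̂₁ − p̂₂) = √(SE₁² + SE₂²) = √(0.00033856 + 0.0002064969) = 0.02335, since the two samples are independent.
At 95% confidence z* = 1.960; margin = 1.960 × 0.02335 = 0.04577.
The difference is 0.5081 − 0.5802 = -0.0721, so the interval is -0.0721 ± 0.04577 = (-0.118, -0.026).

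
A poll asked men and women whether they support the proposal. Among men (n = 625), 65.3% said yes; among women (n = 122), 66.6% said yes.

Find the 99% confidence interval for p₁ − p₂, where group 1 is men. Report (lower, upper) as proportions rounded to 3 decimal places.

Each SE is √(p̂(1−p̂)/n): √(0.6530·0.3470/625) = 0.01904 and √(0.6660·0.3340/122) = 0.04270.
SE(p̂₁ − p̂₂) = √(SE₁² + SE₂²) = √(0.0003625216 + 0.00182329) = 0.04675, since the two samples are independent.
At 99% confidence z* = 2.576; margin = 2.576 × 0.04675 = 0.12043.
The difference is 0.6530 − 0.6660 = -0.0130, so the interval is -0.0130 ± 0.12043 = (-0.133, 0.107).

(-0.133, 0.107)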